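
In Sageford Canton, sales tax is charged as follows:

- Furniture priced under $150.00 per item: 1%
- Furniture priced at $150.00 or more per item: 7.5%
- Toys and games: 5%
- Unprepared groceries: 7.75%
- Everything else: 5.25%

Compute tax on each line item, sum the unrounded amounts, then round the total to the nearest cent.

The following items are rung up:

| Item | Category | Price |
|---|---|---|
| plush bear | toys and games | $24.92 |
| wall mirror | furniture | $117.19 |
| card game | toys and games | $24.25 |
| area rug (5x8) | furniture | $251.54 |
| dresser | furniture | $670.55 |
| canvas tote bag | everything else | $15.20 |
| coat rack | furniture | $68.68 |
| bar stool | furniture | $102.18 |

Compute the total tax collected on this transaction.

$75.29

Plush bear $24.92: toys and games → 5% → $1.246
Wall mirror $117.19: furniture, under $150.00 → 1% → $1.1719
Card game $24.25: toys and games → 5% → $1.2125
Area rug (5x8) $251.54: furniture, $150.00 or more → 7.5% → $18.8655
Dresser $670.55: furniture, $150.00 or more → 7.5% → $50.29125
Canvas tote bag $15.20: everything else → 5.25% → $0.798
Coat rack $68.68: furniture, under $150.00 → 1% → $0.6868
Bar stool $102.18: furniture, under $150.00 → 1% → $1.0218
Unrounded tax sum = $75.29375 → $75.29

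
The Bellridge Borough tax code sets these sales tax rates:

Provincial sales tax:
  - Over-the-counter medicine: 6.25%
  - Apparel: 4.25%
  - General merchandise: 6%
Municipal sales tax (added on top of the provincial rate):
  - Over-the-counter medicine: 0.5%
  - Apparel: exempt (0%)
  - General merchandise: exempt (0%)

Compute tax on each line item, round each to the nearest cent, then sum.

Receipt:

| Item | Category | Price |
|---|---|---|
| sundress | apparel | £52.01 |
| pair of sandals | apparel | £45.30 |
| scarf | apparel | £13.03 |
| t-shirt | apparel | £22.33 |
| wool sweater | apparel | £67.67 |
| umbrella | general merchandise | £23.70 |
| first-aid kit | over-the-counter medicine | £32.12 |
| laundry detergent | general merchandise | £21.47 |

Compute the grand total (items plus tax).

£291.03

Sundress £52.01: apparel → 4.25% + 0% municipal = 4.25% → £2.21
Pair of sandals £45.30: apparel → 4.25% + 0% municipal = 4.25% → £1.93
Scarf £13.03: apparel → 4.25% + 0% municipal = 4.25% → £0.55
T-shirt £22.33: apparel → 4.25% + 0% municipal = 4.25% → £0.95
Wool sweater £67.67: apparel → 4.25% + 0% municipal = 4.25% → £2.88
Umbrella £23.70: general merchandise → 6% + 0% municipal = 6% → £1.42
First-aid kit £32.12: over-the-counter medicine → 6.25% + 0.5% municipal = 6.75% → £2.17
Laundry detergent £21.47: general merchandise → 6% + 0% municipal = 6% → £1.29
Subtotal = £277.63; tax = £13.40; total due = £291.03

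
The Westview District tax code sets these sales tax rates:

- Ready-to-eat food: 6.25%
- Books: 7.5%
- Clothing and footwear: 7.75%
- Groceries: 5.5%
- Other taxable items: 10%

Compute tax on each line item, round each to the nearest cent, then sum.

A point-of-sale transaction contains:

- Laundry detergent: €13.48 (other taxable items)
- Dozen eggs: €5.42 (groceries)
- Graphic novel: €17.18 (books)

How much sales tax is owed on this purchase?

Laundry detergent €13.48: other taxable items → 10% → €1.35
Dozen eggs €5.42: groceries → 5.5% → €0.30
Graphic novel €17.18: books → 7.5% → €1.29
Total tax = €1.35 + €0.30 + €1.29 = €2.94

€2.94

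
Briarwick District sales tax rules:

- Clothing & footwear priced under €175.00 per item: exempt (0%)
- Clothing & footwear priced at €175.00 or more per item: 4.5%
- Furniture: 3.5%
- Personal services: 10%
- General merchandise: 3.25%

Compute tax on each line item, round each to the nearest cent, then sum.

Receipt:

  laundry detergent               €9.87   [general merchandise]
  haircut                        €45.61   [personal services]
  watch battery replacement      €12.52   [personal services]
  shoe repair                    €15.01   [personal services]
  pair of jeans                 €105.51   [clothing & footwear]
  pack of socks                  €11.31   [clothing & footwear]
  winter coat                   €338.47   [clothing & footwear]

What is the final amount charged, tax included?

Laundry detergent €9.87: general merchandise → 3.25% → €0.32
Haircut €45.61: personal services → 10% → €4.56
Watch battery replacement €12.52: personal services → 10% → €1.25
Shoe repair €15.01: personal services → 10% → €1.50
Pair of jeans €105.51: clothing & footwear, under €175.00 → 0% → €0.00
Pack of socks €11.31: clothing & footwear, under €175.00 → 0% → €0.00
Winter coat €338.47: clothing & footwear, €175.00 or more → 4.5% → €15.23
Subtotal = €538.30; tax = €22.86; total due = €561.16

€561.16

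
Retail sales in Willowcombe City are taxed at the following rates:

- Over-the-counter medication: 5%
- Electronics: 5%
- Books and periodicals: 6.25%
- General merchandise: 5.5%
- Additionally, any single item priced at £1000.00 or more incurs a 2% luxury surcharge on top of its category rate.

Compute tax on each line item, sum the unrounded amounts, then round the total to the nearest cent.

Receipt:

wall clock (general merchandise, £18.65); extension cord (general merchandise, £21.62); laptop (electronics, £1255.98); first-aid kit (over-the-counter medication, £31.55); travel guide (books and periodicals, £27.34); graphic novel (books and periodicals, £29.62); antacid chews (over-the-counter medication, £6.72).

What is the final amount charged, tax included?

£1487.09

Wall clock £18.65: general merchandise → 5.5% → £1.02575
Extension cord £21.62: general merchandise → 5.5% → £1.1891
Laptop £1255.98: electronics → 5% + 2% surcharge = 7% → £87.9186
First-aid kit £31.55: over-the-counter medication → 5% → £1.5775
Travel guide £27.34: books and periodicals → 6.25% → £1.70875
Graphic novel £29.62: books and periodicals → 6.25% → £1.85125
Antacid chews £6.72: over-the-counter medication → 5% → £0.336
Subtotal = £1391.48; unrounded tax = £95.60695 → £95.61; total due = £1487.09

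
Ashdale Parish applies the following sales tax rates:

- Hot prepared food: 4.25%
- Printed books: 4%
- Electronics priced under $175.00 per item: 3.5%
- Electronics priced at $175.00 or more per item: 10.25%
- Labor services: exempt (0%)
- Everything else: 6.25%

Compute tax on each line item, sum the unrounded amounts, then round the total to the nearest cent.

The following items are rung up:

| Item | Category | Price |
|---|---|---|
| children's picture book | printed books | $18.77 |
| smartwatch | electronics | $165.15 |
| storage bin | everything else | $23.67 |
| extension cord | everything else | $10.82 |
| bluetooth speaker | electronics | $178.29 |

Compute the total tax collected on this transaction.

$26.96

Children's picture book $18.77: printed books → 4% → $0.7508
Smartwatch $165.15: electronics, under $175.00 → 3.5% → $5.78025
Storage bin $23.67: everything else → 6.25% → $1.479375
Extension cord $10.82: everything else → 6.25% → $0.67625
Bluetooth speaker $178.29: electronics, $175.00 or more → 10.25% → $18.274725
Unrounded tax sum = $26.9614 → $26.96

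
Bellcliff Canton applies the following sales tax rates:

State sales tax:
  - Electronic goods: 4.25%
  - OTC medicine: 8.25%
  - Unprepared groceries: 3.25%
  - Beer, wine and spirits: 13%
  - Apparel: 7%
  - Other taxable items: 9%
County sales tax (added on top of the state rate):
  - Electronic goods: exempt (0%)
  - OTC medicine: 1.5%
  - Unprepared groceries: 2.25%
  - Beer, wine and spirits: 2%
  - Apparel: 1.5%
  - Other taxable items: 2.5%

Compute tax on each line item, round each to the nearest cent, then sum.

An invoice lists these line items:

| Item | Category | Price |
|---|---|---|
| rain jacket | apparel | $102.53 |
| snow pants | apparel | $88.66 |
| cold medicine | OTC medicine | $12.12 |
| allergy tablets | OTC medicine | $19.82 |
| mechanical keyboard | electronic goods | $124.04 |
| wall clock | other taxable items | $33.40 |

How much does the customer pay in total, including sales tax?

Rain jacket $102.53: apparel → 7% + 1.5% county = 8.5% → $8.72
Snow pants $88.66: apparel → 7% + 1.5% county = 8.5% → $7.54
Cold medicine $12.12: OTC medicine → 8.25% + 1.5% county = 9.75% → $1.18
Allergy tablets $19.82: OTC medicine → 8.25% + 1.5% county = 9.75% → $1.93
Mechanical keyboard $124.04: electronic goods → 4.25% + 0% county = 4.25% → $5.27
Wall clock $33.40: other taxable items → 9% + 2.5% county = 11.5% → $3.84
Subtotal = $380.57; tax = $28.48; total due = $409.05

$409.05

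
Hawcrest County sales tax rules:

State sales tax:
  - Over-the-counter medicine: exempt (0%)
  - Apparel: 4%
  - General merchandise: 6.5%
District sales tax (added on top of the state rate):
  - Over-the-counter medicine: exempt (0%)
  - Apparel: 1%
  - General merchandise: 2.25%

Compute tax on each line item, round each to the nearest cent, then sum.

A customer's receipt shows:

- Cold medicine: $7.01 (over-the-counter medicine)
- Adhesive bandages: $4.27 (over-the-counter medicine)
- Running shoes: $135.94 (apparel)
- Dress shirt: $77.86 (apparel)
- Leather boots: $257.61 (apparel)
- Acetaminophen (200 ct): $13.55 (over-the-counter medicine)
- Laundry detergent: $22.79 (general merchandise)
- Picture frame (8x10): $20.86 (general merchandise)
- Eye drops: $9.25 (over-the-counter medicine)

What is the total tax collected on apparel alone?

$23.57

Running shoes $135.94: apparel → 4% + 1% district = 5% → $6.80
Dress shirt $77.86: apparel → 4% + 1% district = 5% → $3.89
Leather boots $257.61: apparel → 4% + 1% district = 5% → $12.88
Tax on apparel = $6.80 + $3.89 + $12.88 = $23.57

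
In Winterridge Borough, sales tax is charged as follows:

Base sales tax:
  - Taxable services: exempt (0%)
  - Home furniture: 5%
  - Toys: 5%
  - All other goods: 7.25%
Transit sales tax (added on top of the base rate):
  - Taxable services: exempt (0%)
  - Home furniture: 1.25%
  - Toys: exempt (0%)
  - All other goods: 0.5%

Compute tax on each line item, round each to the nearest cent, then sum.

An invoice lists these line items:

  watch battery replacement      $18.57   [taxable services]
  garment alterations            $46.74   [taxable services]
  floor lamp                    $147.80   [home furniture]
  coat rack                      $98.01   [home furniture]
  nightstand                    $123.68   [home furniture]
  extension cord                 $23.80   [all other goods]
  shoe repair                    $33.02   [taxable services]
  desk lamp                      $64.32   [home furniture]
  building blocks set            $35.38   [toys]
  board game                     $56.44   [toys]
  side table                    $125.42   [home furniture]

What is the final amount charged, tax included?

$814.57

Watch battery replacement $18.57: taxable services → 0% + 0% transit = 0% → $0.00
Garment alterations $46.74: taxable services → 0% + 0% transit = 0% → $0.00
Floor lamp $147.80: home furniture → 5% + 1.25% transit = 6.25% → $9.24
Coat rack $98.01: home furniture → 5% + 1.25% transit = 6.25% → $6.13
Nightstand $123.68: home furniture → 5% + 1.25% transit = 6.25% → $7.73
Extension cord $23.80: all other goods → 7.25% + 0.5% transit = 7.75% → $1.84
Shoe repair $33.02: taxable services → 0% + 0% transit = 0% → $0.00
Desk lamp $64.32: home furniture → 5% + 1.25% transit = 6.25% → $4.02
Building blocks set $35.38: toys → 5% + 0% transit = 5% → $1.77
Board game $56.44: toys → 5% + 0% transit = 5% → $2.82
Side table $125.42: home furniture → 5% + 1.25% transit = 6.25% → $7.84
Subtotal = $773.18; tax = $41.39; total due = $814.57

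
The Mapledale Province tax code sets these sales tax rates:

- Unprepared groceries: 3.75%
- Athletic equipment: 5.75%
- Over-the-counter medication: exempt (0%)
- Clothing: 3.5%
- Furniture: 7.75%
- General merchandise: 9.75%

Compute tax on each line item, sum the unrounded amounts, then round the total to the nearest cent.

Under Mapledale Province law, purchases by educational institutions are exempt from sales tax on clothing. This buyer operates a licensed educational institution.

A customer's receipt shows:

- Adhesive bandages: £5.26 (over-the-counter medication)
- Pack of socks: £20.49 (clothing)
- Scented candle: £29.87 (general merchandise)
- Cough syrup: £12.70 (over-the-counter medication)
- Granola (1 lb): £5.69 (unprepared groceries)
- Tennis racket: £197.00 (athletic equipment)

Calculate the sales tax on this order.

Adhesive bandages £5.26: over-the-counter medication → 0% → £0.00
Pack of socks £20.49: clothing, buyer-exempt → 0% → £0.00
Scented candle £29.87: general merchandise → 9.75% → £2.912325
Cough syrup £12.70: over-the-counter medication → 0% → £0.00
Granola (1 lb) £5.69: unprepared groceries → 3.75% → £0.213375
Tennis racket £197.00: athletic equipment → 5.75% → £11.3275
Unrounded tax sum = £14.4532 → £14.45

£14.45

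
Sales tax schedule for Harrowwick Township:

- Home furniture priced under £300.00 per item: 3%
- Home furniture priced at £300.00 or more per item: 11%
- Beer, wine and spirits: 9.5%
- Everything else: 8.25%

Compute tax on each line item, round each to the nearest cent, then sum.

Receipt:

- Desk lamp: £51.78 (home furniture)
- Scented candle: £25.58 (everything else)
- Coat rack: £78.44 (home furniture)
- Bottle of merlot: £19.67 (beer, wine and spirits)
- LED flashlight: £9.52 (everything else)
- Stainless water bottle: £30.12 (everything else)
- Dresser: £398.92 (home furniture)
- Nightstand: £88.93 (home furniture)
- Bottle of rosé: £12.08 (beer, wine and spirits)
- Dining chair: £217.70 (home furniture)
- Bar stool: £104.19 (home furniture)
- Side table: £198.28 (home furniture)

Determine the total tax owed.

£74.46

Desk lamp £51.78: home furniture, under £300.00 → 3% → £1.55
Scented candle £25.58: everything else → 8.25% → £2.11
Coat rack £78.44: home furniture, under £300.00 → 3% → £2.35
Bottle of merlot £19.67: beer, wine and spirits → 9.5% → £1.87
LED flashlight £9.52: everything else → 8.25% → £0.79
Stainless water bottle £30.12: everything else → 8.25% → £2.48
Dresser £398.92: home furniture, £300.00 or more → 11% → £43.88
Nightstand £88.93: home furniture, under £300.00 → 3% → £2.67
Bottle of rosé £12.08: beer, wine and spirits → 9.5% → £1.15
Dining chair £217.70: home furniture, under £300.00 → 3% → £6.53
Bar stool £104.19: home furniture, under £300.00 → 3% → £3.13
Side table £198.28: home furniture, under £300.00 → 3% → £5.95
Total tax = £1.55 + £2.11 + £2.35 + £1.87 + £0.79 + £2.48 + £43.88 + £2.67 + £1.15 + £6.53 + £3.13 + £5.95 = £74.46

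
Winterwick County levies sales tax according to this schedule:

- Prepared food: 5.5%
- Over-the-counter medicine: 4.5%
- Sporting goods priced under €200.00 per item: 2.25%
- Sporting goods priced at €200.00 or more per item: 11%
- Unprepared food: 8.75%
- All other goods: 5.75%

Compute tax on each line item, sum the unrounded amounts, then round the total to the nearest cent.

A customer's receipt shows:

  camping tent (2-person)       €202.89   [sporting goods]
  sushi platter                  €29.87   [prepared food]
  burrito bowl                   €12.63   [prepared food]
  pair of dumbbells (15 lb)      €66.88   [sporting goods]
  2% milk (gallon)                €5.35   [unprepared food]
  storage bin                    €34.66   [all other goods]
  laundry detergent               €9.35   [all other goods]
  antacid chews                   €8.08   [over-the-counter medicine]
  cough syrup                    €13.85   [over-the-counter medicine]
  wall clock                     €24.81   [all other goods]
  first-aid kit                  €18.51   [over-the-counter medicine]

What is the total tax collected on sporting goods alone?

€23.82

Camping tent (2-person) €202.89: sporting goods, €200.00 or more → 11% → €22.3179
Pair of dumbbells (15 lb) €66.88: sporting goods, under €200.00 → 2.25% → €1.5048
Tax on sporting goods: unrounded sum = €23.8227 → €23.82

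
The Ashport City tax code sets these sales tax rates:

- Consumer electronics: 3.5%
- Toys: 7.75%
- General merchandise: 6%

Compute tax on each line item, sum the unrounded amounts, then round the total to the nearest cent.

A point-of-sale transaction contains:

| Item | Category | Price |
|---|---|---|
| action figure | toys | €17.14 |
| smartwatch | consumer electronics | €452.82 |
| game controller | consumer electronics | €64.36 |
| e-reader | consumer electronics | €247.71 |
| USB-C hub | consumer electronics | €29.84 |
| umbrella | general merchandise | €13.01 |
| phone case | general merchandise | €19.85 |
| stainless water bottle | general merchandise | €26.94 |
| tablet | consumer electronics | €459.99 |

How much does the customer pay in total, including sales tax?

€1380.49

Action figure €17.14: toys → 7.75% → €1.32835
Smartwatch €452.82: consumer electronics → 3.5% → €15.8487
Game controller €64.36: consumer electronics → 3.5% → €2.2526
E-reader €247.71: consumer electronics → 3.5% → €8.66985
USB-C hub €29.84: consumer electronics → 3.5% → €1.0444
Umbrella €13.01: general merchandise → 6% → €0.7806
Phone case €19.85: general merchandise → 6% → €1.191
Stainless water bottle €26.94: general merchandise → 6% → €1.6164
Tablet €459.99: consumer electronics → 3.5% → €16.09965
Subtotal = €1331.66; unrounded tax = €48.83155 → €48.83; total due = €1380.49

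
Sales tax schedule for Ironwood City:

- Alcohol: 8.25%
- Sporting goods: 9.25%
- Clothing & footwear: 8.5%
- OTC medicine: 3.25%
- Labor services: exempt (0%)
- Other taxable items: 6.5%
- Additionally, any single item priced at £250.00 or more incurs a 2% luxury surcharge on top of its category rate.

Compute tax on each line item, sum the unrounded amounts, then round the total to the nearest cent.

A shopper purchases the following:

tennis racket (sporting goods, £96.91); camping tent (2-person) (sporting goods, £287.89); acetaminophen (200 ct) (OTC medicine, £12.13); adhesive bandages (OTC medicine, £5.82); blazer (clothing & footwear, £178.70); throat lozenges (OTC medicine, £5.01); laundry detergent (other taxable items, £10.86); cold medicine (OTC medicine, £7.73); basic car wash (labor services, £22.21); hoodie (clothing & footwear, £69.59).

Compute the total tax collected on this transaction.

£64.16

Tennis racket £96.91: sporting goods → 9.25% → £8.964175
Camping tent (2-person) £287.89: sporting goods → 9.25% + 2% surcharge = 11.25% → £32.387625
Acetaminophen (200 ct) £12.13: OTC medicine → 3.25% → £0.394225
Adhesive bandages £5.82: OTC medicine → 3.25% → £0.18915
Blazer £178.70: clothing & footwear → 8.5% → £15.1895
Throat lozenges £5.01: OTC medicine → 3.25% → £0.162825
Laundry detergent £10.86: other taxable items → 6.5% → £0.7059
Cold medicine £7.73: OTC medicine → 3.25% → £0.251225
Basic car wash £22.21: labor services → 0% → £0.00
Hoodie £69.59: clothing & footwear → 8.5% → £5.91515
Unrounded tax sum = £64.159775 → £64.16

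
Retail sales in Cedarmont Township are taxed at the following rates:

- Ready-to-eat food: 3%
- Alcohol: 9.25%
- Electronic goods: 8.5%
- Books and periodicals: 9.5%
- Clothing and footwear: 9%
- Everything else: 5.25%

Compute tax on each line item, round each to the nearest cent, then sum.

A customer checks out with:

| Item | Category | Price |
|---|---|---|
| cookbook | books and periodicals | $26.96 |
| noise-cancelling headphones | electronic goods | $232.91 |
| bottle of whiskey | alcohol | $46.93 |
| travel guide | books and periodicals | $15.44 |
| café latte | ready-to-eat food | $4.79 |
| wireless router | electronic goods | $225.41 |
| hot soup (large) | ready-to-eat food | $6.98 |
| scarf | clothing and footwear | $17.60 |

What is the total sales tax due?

Cookbook $26.96: books and periodicals → 9.5% → $2.56
Noise-cancelling headphones $232.91: electronic goods → 8.5% → $19.80
Bottle of whiskey $46.93: alcohol → 9.25% → $4.34
Travel guide $15.44: books and periodicals → 9.5% → $1.47
Café latte $4.79: ready-to-eat food → 3% → $0.14
Wireless router $225.41: electronic goods → 8.5% → $19.16
Hot soup (large) $6.98: ready-to-eat food → 3% → $0.21
Scarf $17.60: clothing and footwear → 9% → $1.58
Total tax = $2.56 + $19.80 + $4.34 + $1.47 + $0.14 + $19.16 + $0.21 + $1.58 = $49.26

$49.26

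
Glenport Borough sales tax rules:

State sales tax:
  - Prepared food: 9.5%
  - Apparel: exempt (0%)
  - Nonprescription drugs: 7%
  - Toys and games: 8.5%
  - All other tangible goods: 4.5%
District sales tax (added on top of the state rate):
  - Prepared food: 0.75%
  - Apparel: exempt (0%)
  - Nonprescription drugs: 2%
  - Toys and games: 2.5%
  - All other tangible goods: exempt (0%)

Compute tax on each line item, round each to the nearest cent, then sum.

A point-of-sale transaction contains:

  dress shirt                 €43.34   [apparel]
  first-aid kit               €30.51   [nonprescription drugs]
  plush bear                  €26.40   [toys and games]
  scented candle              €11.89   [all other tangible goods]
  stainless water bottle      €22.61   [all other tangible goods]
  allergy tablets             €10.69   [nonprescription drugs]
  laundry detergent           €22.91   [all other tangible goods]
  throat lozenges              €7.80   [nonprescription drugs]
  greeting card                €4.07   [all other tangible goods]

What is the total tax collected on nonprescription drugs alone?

€4.41

First-aid kit €30.51: nonprescription drugs → 7% + 2% district = 9% → €2.75
Allergy tablets €10.69: nonprescription drugs → 7% + 2% district = 9% → €0.96
Throat lozenges €7.80: nonprescription drugs → 7% + 2% district = 9% → €0.70
Tax on nonprescription drugs = €2.75 + €0.96 + €0.70 = €4.41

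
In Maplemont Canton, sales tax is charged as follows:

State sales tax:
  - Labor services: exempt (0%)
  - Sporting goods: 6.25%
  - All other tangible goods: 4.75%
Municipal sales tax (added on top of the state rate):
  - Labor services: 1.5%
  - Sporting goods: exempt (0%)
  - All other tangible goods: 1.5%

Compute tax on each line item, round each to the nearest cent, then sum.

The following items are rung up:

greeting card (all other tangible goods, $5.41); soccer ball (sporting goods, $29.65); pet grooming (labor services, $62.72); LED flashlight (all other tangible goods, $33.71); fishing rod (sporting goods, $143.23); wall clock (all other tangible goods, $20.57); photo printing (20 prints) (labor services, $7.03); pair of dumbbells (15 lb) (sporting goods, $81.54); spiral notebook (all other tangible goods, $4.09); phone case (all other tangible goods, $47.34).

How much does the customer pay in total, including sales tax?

$459.20

Greeting card $5.41: all other tangible goods → 4.75% + 1.5% municipal = 6.25% → $0.34
Soccer ball $29.65: sporting goods → 6.25% + 0% municipal = 6.25% → $1.85
Pet grooming $62.72: labor services → 0% + 1.5% municipal = 1.5% → $0.94
LED flashlight $33.71: all other tangible goods → 4.75% + 1.5% municipal = 6.25% → $2.11
Fishing rod $143.23: sporting goods → 6.25% + 0% municipal = 6.25% → $8.95
Wall clock $20.57: all other tangible goods → 4.75% + 1.5% municipal = 6.25% → $1.29
Photo printing (20 prints) $7.03: labor services → 0% + 1.5% municipal = 1.5% → $0.11
Pair of dumbbells (15 lb) $81.54: sporting goods → 6.25% + 0% municipal = 6.25% → $5.10
Spiral notebook $4.09: all other tangible goods → 4.75% + 1.5% municipal = 6.25% → $0.26
Phone case $47.34: all other tangible goods → 4.75% + 1.5% municipal = 6.25% → $2.96
Subtotal = $435.29; tax = $23.91; total due = $459.20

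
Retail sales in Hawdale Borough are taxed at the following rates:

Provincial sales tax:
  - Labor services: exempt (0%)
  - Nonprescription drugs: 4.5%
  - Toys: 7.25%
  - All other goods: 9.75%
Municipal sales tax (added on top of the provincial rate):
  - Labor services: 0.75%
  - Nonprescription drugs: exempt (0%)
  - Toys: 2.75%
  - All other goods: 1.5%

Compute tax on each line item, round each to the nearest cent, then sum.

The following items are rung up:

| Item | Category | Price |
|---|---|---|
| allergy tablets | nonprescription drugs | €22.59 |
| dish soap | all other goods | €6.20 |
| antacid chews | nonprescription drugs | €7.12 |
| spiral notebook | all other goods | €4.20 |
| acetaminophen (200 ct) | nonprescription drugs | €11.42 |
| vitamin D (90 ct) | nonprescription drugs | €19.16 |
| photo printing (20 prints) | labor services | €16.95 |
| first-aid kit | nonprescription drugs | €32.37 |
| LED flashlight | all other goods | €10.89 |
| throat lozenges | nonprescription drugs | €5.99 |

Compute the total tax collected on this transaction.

Allergy tablets €22.59: nonprescription drugs → 4.5% + 0% municipal = 4.5% → €1.02
Dish soap €6.20: all other goods → 9.75% + 1.5% municipal = 11.25% → €0.70
Antacid chews €7.12: nonprescription drugs → 4.5% + 0% municipal = 4.5% → €0.32
Spiral notebook €4.20: all other goods → 9.75% + 1.5% municipal = 11.25% → €0.47
Acetaminophen (200 ct) €11.42: nonprescription drugs → 4.5% + 0% municipal = 4.5% → €0.51
Vitamin D (90 ct) €19.16: nonprescription drugs → 4.5% + 0% municipal = 4.5% → €0.86
Photo printing (20 prints) €16.95: labor services → 0% + 0.75% municipal = 0.75% → €0.13
First-aid kit €32.37: nonprescription drugs → 4.5% + 0% municipal = 4.5% → €1.46
LED flashlight €10.89: all other goods → 9.75% + 1.5% municipal = 11.25% → €1.23
Throat lozenges €5.99: nonprescription drugs → 4.5% + 0% municipal = 4.5% → €0.27
Total tax = €1.02 + €0.70 + €0.32 + €0.47 + €0.51 + €0.86 + €0.13 + €1.46 + €1.23 + €0.27 = €6.97

€6.97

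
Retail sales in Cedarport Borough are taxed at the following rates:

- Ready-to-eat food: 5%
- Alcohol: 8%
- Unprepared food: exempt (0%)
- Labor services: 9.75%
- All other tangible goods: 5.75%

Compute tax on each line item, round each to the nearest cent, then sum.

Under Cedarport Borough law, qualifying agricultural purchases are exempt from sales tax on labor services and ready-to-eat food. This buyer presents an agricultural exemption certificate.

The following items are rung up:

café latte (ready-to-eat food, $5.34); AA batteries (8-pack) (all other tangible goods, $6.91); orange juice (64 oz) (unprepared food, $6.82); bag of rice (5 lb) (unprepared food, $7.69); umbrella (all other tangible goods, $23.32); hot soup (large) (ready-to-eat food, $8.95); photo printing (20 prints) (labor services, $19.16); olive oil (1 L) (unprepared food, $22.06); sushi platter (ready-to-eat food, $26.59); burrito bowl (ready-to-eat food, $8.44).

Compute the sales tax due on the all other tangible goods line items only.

$1.74

AA batteries (8-pack) $6.91: all other tangible goods → 5.75% → $0.40
Umbrella $23.32: all other tangible goods → 5.75% → $1.34
Tax on all other tangible goods = $0.40 + $1.34 = $1.74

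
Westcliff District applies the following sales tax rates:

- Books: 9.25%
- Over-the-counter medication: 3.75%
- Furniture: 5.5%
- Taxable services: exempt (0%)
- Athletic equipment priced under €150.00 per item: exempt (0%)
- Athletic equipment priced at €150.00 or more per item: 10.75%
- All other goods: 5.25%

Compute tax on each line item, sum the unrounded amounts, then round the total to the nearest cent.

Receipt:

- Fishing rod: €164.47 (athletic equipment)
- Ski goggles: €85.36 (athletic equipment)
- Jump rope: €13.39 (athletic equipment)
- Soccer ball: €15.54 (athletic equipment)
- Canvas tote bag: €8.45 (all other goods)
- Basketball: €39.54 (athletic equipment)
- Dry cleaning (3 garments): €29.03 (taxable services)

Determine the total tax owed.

€18.12

Fishing rod €164.47: athletic equipment, €150.00 or more → 10.75% → €17.680525
Ski goggles €85.36: athletic equipment, under €150.00 → 0% → €0.00
Jump rope €13.39: athletic equipment, under €150.00 → 0% → €0.00
Soccer ball €15.54: athletic equipment, under €150.00 → 0% → €0.00
Canvas tote bag €8.45: all other goods → 5.25% → €0.443625
Basketball €39.54: athletic equipment, under €150.00 → 0% → €0.00
Dry cleaning (3 garments) €29.03: taxable services → 0% → €0.00
Unrounded tax sum = €18.12415 → €18.12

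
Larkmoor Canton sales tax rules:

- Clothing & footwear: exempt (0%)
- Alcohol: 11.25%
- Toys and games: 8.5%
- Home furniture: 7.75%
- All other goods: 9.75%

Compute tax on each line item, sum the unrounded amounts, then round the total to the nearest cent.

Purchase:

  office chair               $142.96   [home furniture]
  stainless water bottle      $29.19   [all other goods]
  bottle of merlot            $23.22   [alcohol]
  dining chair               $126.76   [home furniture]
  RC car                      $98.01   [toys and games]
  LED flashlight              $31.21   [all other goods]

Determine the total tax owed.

Office chair $142.96: home furniture → 7.75% → $11.0794
Stainless water bottle $29.19: all other goods → 9.75% → $2.846025
Bottle of merlot $23.22: alcohol → 11.25% → $2.61225
Dining chair $126.76: home furniture → 7.75% → $9.8239
RC car $98.01: toys and games → 8.5% → $8.33085
LED flashlight $31.21: all other goods → 9.75% → $3.042975
Unrounded tax sum = $37.7354 → $37.74

$37.74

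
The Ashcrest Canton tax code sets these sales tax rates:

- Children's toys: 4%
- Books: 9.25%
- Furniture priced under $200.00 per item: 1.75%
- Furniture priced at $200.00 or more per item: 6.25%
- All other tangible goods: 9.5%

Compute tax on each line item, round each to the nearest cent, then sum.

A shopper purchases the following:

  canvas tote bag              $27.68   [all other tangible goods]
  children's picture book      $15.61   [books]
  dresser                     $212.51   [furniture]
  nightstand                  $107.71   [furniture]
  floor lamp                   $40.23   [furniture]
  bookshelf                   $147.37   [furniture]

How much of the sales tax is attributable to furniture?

$18.44

Dresser $212.51: furniture, $200.00 or more → 6.25% → $13.28
Nightstand $107.71: furniture, under $200.00 → 1.75% → $1.88
Floor lamp $40.23: furniture, under $200.00 → 1.75% → $0.70
Bookshelf $147.37: furniture, under $200.00 → 1.75% → $2.58
Tax on furniture = $13.28 + $1.88 + $0.70 + $2.58 = $18.44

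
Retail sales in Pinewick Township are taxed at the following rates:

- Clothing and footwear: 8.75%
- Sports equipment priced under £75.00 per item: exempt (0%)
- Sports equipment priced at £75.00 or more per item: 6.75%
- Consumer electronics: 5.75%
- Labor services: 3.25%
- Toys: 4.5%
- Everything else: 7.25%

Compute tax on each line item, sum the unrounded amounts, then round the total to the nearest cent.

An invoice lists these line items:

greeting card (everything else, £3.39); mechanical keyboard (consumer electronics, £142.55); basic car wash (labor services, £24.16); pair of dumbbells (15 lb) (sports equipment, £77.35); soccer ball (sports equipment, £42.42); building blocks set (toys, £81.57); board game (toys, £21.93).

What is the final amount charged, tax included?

£412.48

Greeting card £3.39: everything else → 7.25% → £0.245775
Mechanical keyboard £142.55: consumer electronics → 5.75% → £8.196625
Basic car wash £24.16: labor services → 3.25% → £0.7852
Pair of dumbbells (15 lb) £77.35: sports equipment, £75.00 or more → 6.75% → £5.221125
Soccer ball £42.42: sports equipment, under £75.00 → 0% → £0.00
Building blocks set £81.57: toys → 4.5% → £3.67065
Board game £21.93: toys → 4.5% → £0.98685
Subtotal = £393.37; unrounded tax = £19.106225 → £19.11; total due = £412.48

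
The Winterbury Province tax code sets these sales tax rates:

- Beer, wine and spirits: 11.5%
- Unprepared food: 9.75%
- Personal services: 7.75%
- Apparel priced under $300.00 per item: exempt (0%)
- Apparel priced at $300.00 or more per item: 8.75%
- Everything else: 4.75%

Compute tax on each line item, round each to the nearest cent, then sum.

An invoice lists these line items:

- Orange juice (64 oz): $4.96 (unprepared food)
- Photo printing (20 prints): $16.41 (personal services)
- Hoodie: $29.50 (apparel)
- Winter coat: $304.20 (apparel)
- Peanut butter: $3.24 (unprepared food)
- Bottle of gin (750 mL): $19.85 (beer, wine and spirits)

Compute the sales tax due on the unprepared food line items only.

Orange juice (64 oz) $4.96: unprepared food → 9.75% → $0.48
Peanut butter $3.24: unprepared food → 9.75% → $0.32
Tax on unprepared food = $0.48 + $0.32 = $0.80

$0.80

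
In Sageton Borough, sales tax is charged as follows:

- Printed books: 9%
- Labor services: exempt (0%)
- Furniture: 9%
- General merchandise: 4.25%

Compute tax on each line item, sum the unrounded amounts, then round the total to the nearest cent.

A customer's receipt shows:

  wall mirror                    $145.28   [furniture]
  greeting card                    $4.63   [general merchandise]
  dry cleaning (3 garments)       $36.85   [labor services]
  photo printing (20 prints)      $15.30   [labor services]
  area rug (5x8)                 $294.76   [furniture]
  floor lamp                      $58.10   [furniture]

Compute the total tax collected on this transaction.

Wall mirror $145.28: furniture → 9% → $13.0752
Greeting card $4.63: general merchandise → 4.25% → $0.196775
Dry cleaning (3 garments) $36.85: labor services → 0% → $0.00
Photo printing (20 prints) $15.30: labor services → 0% → $0.00
Area rug (5x8) $294.76: furniture → 9% → $26.5284
Floor lamp $58.10: furniture → 9% → $5.229
Unrounded tax sum = $45.029375 → $45.03

$45.03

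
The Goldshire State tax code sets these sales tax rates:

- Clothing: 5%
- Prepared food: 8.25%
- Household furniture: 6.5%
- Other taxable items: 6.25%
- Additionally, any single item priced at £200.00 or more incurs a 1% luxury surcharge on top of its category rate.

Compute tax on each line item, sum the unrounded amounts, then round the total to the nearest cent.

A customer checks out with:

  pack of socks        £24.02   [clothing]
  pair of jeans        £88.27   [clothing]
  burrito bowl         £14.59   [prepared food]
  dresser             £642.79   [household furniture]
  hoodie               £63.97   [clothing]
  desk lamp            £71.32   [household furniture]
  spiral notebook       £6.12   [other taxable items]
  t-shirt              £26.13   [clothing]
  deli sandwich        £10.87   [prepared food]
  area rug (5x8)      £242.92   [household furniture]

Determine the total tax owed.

Pack of socks £24.02: clothing → 5% → £1.201
Pair of jeans £88.27: clothing → 5% → £4.4135
Burrito bowl £14.59: prepared food → 8.25% → £1.203675
Dresser £642.79: household furniture → 6.5% + 1% surcharge = 7.5% → £48.20925
Hoodie £63.97: clothing → 5% → £3.1985
Desk lamp £71.32: household furniture → 6.5% → £4.6358
Spiral notebook £6.12: other taxable items → 6.25% → £0.3825
T-shirt £26.13: clothing → 5% → £1.3065
Deli sandwich £10.87: prepared food → 8.25% → £0.896775
Area rug (5x8) £242.92: household furniture → 6.5% + 1% surcharge = 7.5% → £18.219
Unrounded tax sum = £83.6665 → £83.67

£83.67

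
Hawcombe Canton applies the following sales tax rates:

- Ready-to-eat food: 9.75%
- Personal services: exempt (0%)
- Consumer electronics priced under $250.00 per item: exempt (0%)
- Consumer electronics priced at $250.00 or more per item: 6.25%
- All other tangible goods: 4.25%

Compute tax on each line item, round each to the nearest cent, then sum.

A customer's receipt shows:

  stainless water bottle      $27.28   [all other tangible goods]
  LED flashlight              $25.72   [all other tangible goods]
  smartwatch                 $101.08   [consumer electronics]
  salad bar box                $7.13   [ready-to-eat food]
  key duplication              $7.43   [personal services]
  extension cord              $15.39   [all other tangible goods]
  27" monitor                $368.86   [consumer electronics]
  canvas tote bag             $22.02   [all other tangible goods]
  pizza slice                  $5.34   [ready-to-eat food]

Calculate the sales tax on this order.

Stainless water bottle $27.28: all other tangible goods → 4.25% → $1.16
LED flashlight $25.72: all other tangible goods → 4.25% → $1.09
Smartwatch $101.08: consumer electronics, under $250.00 → 0% → $0.00
Salad bar box $7.13: ready-to-eat food → 9.75% → $0.70
Key duplication $7.43: personal services → 0% → $0.00
Extension cord $15.39: all other tangible goods → 4.25% → $0.65
27" monitor $368.86: consumer electronics, $250.00 or more → 6.25% → $23.05
Canvas tote bag $22.02: all other tangible goods → 4.25% → $0.94
Pizza slice $5.34: ready-to-eat food → 9.75% → $0.52
Total tax = $1.16 + $1.09 + $0.70 + $0.65 + $23.05 + $0.94 + $0.52 = $28.11

$28.11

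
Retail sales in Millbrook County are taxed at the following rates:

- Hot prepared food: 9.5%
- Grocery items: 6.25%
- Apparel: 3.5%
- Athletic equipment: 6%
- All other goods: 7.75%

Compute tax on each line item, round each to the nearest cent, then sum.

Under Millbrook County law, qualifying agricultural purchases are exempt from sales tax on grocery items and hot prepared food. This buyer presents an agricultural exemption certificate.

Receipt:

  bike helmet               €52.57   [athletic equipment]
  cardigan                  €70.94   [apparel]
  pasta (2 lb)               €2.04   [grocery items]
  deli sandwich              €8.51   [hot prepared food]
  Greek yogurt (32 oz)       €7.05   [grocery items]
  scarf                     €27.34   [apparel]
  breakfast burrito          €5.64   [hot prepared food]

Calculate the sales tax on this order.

€6.59

Bike helmet €52.57: athletic equipment → 6% → €3.15
Cardigan €70.94: apparel → 3.5% → €2.48
Pasta (2 lb) €2.04: grocery items, buyer-exempt → 0% → €0.00
Deli sandwich €8.51: hot prepared food, buyer-exempt → 0% → €0.00
Greek yogurt (32 oz) €7.05: grocery items, buyer-exempt → 0% → €0.00
Scarf €27.34: apparel → 3.5% → €0.96
Breakfast burrito €5.64: hot prepared food, buyer-exempt → 0% → €0.00
Total tax = €3.15 + €2.48 + €0.96 = €6.59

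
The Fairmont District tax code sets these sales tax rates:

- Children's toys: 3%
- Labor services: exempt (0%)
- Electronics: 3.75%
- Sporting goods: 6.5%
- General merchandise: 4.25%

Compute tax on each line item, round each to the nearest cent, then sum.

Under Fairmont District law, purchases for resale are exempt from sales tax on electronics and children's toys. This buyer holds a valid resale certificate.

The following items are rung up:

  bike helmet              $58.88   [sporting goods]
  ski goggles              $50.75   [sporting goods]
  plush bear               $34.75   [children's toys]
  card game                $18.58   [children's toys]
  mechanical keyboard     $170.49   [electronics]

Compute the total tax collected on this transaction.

Bike helmet $58.88: sporting goods → 6.5% → $3.83
Ski goggles $50.75: sporting goods → 6.5% → $3.30
Plush bear $34.75: children's toys, buyer-exempt → 0% → $0.00
Card game $18.58: children's toys, buyer-exempt → 0% → $0.00
Mechanical keyboard $170.49: electronics, buyer-exempt → 0% → $0.00
Total tax = $3.83 + $3.30 = $7.13

$7.13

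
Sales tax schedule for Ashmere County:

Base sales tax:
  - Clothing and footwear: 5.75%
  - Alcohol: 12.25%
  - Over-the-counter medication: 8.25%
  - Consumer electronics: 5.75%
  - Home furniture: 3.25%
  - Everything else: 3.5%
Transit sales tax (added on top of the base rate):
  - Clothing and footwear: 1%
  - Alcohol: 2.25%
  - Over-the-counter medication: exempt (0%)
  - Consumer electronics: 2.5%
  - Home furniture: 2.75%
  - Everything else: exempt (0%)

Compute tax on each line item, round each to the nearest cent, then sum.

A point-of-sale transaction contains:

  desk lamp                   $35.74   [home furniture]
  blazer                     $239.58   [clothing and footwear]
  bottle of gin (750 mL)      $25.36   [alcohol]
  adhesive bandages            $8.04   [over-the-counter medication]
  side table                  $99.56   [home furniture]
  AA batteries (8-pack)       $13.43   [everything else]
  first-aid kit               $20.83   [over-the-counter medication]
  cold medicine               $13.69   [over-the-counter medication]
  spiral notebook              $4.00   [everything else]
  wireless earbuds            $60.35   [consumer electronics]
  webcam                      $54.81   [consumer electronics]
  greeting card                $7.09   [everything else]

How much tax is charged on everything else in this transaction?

$0.86

AA batteries (8-pack) $13.43: everything else → 3.5% + 0% transit = 3.5% → $0.47
Spiral notebook $4.00: everything else → 3.5% + 0% transit = 3.5% → $0.14
Greeting card $7.09: everything else → 3.5% + 0% transit = 3.5% → $0.25
Tax on everything else = $0.47 + $0.14 + $0.25 = $0.86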